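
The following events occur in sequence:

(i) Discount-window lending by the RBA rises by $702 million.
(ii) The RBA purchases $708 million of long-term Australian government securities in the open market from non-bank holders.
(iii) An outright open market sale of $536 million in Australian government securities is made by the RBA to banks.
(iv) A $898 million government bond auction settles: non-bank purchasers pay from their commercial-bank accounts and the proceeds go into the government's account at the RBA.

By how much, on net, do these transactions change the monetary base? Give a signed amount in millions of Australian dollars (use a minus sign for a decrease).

Discount-window loan $702 million: RBA balance sheet expands → +$702M.
Asset purchase (from non-banks) $708 million: RBA balance sheet expands → +$708M.
OMO sale (to banks) $536 million: RBA balance sheet contracts → −$536M.
Government account inflow $898 million: reserves shift to a non-base liability → −$898M.
Net: 702 + 708 − 536 − 898 = -$24 million.

-$24 million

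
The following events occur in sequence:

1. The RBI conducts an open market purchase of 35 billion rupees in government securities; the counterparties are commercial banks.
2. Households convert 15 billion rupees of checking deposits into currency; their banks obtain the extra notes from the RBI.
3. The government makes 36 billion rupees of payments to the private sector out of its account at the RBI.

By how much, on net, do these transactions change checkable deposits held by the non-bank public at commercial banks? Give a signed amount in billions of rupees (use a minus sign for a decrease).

RBI balance sheet:
  Assets:      Securities +35B
  Liabilities: Bank reserves +56B, Currency in circulation +15B, Government deposits −36B
Commercial banking system:
  Assets:      Reserves at CB +56B, Securities −35B
  Liabilities: Checkable deposits +21B
So the change in checkable deposits held by the non-bank public at commercial banks is +21 billion.

+21 billion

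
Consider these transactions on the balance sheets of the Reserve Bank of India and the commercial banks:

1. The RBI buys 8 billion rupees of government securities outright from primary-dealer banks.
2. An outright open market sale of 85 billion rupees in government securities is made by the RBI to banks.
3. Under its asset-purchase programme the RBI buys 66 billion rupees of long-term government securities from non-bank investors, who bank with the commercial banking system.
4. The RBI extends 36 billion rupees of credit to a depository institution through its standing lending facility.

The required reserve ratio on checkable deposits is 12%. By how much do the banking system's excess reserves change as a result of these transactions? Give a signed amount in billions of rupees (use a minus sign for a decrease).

OMO purchase (from banks) 8 billion rupees: reserves +8B, deposits 0.
OMO sale (to banks) 85 billion rupees: reserves −85B, deposits 0.
Asset purchase (from non-banks) 66 billion rupees: reserves +66B, deposits +66B.
Discount-window loan 36 billion rupees: reserves +36B, deposits 0.
Totals: Δreserves = +25B, Δdeposits = +66B.
Δrequired reserves = 12% × +66B = +7.92B.
Δexcess reserves = Δreserves − Δrequired = +25B − (+7.92B) = +17.08 billion.

+17.08 billion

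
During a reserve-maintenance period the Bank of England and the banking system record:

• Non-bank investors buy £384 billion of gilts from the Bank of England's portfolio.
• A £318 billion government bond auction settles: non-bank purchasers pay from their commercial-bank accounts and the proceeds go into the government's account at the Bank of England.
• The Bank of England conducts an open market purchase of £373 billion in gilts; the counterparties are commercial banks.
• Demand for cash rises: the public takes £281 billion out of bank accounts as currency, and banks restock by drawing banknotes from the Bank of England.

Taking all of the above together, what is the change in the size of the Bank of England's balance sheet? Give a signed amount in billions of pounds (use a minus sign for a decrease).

Bank of England balance sheet:
  Assets:      Securities −£11B
  Liabilities: Bank reserves −£610B, Currency in circulation +£281B, Government deposits +£318B
Change in total Bank of England assets = -£11 billion.

-£11 billion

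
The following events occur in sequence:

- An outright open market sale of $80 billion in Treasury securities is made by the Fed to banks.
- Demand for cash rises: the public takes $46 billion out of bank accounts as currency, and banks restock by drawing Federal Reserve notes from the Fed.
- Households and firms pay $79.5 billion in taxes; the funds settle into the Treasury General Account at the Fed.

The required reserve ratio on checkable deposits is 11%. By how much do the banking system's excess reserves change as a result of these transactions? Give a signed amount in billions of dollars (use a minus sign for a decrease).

-$191.695 billion

OMO sale (to banks) $80 billion: reserves −$80B, deposits 0.
Currency withdrawal $46 billion: reserves −$46B, deposits −$46B.
Government account inflow $79.5 billion: reserves −$79.5B, deposits −$79.5B.
Totals: Δreserves = −$205.5B, Δdeposits = −$125.5B.
Δrequired reserves = 11% × −$125.5B = −$13.805B.
Δexcess reserves = Δreserves − Δrequired = −$205.5B − (−$13.805B) = -$191.695 billion.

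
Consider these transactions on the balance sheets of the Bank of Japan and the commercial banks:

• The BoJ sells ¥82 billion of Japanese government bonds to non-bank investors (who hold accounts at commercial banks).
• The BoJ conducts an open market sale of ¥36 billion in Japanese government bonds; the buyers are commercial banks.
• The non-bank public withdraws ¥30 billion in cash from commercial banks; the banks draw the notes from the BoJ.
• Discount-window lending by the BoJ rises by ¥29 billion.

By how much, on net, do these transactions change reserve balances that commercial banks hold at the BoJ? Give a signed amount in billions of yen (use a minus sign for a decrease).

BoJ balance sheet:
  Assets:      Securities −¥118B, Loans to banks +¥29B
  Liabilities: Bank reserves −¥119B, Currency in circulation +¥30B
So the change in reserve balances that commercial banks hold at the BoJ is -¥119 billion.

-¥119 billion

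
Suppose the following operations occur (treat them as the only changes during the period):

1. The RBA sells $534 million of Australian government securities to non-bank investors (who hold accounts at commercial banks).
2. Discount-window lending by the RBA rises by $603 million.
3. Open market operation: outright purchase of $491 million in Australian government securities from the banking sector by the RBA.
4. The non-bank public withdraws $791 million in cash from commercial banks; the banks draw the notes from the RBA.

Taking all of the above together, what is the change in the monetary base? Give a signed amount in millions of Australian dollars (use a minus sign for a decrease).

RBA balance sheet:
  Assets:      Securities −$43M, Loans to banks +$603M
  Liabilities: Bank reserves −$231M, Currency in circulation +$791M
Monetary base = currency + reserves: +$791M + (−$231M) = +$560 million.

+$560 million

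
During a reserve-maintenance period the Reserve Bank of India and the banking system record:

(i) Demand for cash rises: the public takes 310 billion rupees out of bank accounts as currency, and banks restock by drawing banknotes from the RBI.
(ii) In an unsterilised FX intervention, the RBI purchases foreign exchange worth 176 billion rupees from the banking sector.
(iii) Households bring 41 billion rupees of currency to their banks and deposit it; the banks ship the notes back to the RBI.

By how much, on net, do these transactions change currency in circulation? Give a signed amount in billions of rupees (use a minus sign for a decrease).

+269 billion

RBI balance sheet:
  Assets:      Foreign assets +176B
  Liabilities: Bank reserves −93B, Currency in circulation +269B
So the change in currency in circulation is +269 billion.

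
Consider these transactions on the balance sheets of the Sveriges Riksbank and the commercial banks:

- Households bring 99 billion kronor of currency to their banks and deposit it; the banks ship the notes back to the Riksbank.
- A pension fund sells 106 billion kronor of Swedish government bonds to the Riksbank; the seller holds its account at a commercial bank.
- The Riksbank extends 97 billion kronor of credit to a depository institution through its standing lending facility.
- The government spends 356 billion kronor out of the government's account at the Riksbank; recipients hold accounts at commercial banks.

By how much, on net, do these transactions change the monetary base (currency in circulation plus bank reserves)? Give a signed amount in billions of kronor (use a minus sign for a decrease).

+559 billion

Currency deposit 99 billion kronor: just a shift between currency and reserves — both are base money → 0.
Asset purchase (from non-banks) 106 billion kronor: Riksbank balance sheet expands → +106B.
Discount-window loan 97 billion kronor: Riksbank balance sheet expands → +97B.
Government spending 356 billion kronor: a non-base liability converts back to reserves → +356B.
Net: 0 + 106 + 97 + 356 = +559 billion.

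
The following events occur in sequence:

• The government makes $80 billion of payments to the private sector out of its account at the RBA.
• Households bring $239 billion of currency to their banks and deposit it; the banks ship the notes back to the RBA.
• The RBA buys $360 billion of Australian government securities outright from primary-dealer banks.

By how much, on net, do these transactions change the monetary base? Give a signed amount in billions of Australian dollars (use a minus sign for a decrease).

+$440 billion

Government spending $80 billion: a non-base liability converts back to reserves → +$80B.
Currency deposit $239 billion: just a shift between currency and reserves — both are base money → 0.
OMO purchase (from banks) $360 billion: RBA balance sheet expands → +$360B.
Net: 80 + 0 + 360 = +$440 billion.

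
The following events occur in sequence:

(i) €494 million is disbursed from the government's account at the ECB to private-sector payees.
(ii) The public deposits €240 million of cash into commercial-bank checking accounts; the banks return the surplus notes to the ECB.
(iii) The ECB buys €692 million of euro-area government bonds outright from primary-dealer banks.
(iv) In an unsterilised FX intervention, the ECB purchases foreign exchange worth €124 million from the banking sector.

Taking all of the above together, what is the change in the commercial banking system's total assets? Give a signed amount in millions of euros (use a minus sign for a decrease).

Government spending €494 million: bank balance sheets expand → +€494M.
Currency deposit €240 million: bank balance sheets expand → +€240M.
OMO purchase (from banks) €692 million: just an asset swap on bank balance sheets → 0.
FX purchase €124 million: just an asset swap on bank balance sheets → 0.
Net: 494 + 240 + 0 + 0 = +€734 million.

+€734 million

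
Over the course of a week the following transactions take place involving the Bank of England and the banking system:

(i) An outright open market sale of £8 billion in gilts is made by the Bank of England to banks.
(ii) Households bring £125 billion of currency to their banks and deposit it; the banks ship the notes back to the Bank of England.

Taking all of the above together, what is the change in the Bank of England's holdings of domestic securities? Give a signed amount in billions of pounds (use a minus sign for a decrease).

-£8 billion

OMO sale (to banks) £8 billion: securities removed from the Bank of England's portfolio → −£8B.
Currency deposit £125 billion: the Bank of England's securities portfolio is untouched → 0.
Net: −8 + 0 = -£8 billion.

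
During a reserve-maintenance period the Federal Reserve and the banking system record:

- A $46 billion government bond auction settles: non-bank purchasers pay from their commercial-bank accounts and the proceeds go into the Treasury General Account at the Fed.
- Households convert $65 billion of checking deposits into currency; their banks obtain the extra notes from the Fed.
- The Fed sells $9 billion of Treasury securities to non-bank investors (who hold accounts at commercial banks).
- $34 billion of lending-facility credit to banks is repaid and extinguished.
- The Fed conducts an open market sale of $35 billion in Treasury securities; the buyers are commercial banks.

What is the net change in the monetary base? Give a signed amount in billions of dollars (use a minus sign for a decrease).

-$124 billion

Fed balance sheet:
  Assets:      Securities −$44B, Loans to banks −$34B
  Liabilities: Bank reserves −$189B, Currency in circulation +$65B, Government deposits +$46B
Commercial banking system:
  Assets:      Reserves at CB −$189B, Securities +$35B
  Liabilities: Checkable deposits −$120B, Borrowings from CB −$34B
Monetary base = currency + reserves: +$65B + (−$189B) = -$124 billion.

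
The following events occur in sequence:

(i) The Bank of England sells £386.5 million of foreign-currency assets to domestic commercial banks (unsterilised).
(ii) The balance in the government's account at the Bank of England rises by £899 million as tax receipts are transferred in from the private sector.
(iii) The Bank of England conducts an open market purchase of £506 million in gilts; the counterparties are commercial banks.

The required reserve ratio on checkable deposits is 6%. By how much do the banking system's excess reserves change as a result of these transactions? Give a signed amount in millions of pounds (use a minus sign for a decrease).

FX sale £386.5 million: reserves −£386.5M, deposits 0.
Government account inflow £899 million: reserves −£899M, deposits −£899M.
OMO purchase (from banks) £506 million: reserves +£506M, deposits 0.
Totals: Δreserves = −£779.5M, Δdeposits = −£899M.
Δrequired reserves = 6% × −£899M = −£53.94M.
Δexcess reserves = Δreserves − Δrequired = −£779.5M − (−£53.94M) = -£725.56 million.

-£725.56 million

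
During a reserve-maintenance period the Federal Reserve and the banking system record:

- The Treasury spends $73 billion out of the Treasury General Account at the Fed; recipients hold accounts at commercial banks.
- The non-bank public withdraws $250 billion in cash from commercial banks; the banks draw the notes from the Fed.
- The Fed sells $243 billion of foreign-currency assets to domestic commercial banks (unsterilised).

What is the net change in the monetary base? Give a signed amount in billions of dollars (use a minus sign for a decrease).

-$170 billion

Fed balance sheet:
  Assets:      Foreign assets −$243B
  Liabilities: Bank reserves −$420B, Currency in circulation +$250B, Government deposits −$73B
Commercial banking system:
  Assets:      Reserves at CB −$420B, Foreign assets +$243B
  Liabilities: Checkable deposits −$177B
Monetary base = currency + reserves: +$250B + (−$420B) = -$170 billion.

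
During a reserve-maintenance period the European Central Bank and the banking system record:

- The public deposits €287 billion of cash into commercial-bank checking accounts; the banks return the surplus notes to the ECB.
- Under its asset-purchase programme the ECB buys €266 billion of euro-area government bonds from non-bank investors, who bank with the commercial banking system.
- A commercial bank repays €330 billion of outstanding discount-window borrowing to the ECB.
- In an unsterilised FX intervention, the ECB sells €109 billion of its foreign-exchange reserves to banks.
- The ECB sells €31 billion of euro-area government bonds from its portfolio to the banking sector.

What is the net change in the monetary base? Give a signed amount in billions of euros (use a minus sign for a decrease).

Currency deposit €287 billion: just a shift between currency and reserves — both are base money → 0.
Asset purchase (from non-banks) €266 billion: ECB balance sheet expands → +€266B.
Discount-window repayment €330 billion: ECB balance sheet contracts → −€330B.
FX sale €109 billion: ECB balance sheet contracts → −€109B.
OMO sale (to banks) €31 billion: ECB balance sheet contracts → −€31B.
Net: 0 + 266 − 330 − 109 − 31 = -€204 billion.

-€204 billion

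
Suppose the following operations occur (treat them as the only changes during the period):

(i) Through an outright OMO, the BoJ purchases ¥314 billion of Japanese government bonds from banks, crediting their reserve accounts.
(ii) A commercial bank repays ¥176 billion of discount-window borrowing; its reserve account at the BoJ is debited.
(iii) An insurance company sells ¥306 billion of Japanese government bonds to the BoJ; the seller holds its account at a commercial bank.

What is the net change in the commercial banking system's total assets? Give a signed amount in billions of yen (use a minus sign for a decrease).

BoJ balance sheet:
  Assets:      Securities +¥620B, Loans to banks −¥176B
  Liabilities: Bank reserves +¥444B
Commercial banking system:
  Assets:      Reserves at CB +¥444B, Securities −¥314B
  Liabilities: Checkable deposits +¥306B, Borrowings from CB −¥176B
Change in total bank assets = +¥130 billion.

+¥130 billion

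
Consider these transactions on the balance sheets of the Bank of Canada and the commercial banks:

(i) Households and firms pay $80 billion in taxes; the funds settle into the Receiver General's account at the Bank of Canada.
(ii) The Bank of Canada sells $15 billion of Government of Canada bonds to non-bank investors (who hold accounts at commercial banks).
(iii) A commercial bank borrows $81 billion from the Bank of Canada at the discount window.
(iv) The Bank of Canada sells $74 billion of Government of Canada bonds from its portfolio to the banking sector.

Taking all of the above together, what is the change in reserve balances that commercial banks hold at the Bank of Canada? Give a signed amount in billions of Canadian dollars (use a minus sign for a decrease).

Government account inflow $80 billion: funds move from bank reserves into the government account → −$80B.
Asset sale (to non-banks) $15 billion: the non-bank buyers' banks settle from reserves → −$15B.
Discount-window loan $81 billion: the loan is credited to the bank's reserve account → +$81B.
OMO sale (to banks) $74 billion: the buying banks pay out of their reserve balances → −$74B.
Net: −80 − 15 + 81 − 74 = -$88 billion.

-$88 billion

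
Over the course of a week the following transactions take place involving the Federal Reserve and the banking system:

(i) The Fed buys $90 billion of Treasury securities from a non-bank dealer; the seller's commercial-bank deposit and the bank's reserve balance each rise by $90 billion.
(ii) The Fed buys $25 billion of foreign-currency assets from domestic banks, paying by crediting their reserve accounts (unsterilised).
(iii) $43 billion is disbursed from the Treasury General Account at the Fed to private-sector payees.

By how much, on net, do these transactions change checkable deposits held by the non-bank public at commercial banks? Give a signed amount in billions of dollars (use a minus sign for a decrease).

Fed balance sheet:
  Assets:      Securities +$90B, Foreign assets +$25B
  Liabilities: Bank reserves +$158B, Government deposits −$43B
Commercial banking system:
  Assets:      Reserves at CB +$158B, Foreign assets −$25B
  Liabilities: Checkable deposits +$133B
So the change in checkable deposits held by the non-bank public at commercial banks is +$133 billion.

+$133 billion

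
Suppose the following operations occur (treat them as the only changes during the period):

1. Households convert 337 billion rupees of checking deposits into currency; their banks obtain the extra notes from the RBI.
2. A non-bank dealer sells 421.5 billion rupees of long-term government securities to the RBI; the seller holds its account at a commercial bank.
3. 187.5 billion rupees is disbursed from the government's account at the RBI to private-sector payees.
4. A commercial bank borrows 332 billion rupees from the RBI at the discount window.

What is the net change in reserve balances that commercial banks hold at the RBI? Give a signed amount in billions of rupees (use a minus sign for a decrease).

+604 billion

Currency withdrawal 337 billion rupees: banks swap reserves for currency → −337B.
Asset purchase (from non-banks) 421.5 billion rupees: the RBI pays by crediting reserve accounts → +421.5B.
Government spending 187.5 billion rupees: government payments flow into bank reserve accounts → +187.5B.
Discount-window loan 332 billion rupees: the loan is credited to the bank's reserve account → +332B.
Net: −337 + 421.5 + 187.5 + 332 = +604 billion.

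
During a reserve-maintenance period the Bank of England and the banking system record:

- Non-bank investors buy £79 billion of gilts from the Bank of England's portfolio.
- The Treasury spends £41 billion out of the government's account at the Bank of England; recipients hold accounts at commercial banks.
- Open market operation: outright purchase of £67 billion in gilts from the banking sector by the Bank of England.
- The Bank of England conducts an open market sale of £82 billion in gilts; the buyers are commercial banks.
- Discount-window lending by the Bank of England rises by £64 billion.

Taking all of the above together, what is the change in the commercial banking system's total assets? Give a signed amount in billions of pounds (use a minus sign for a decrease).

+£26 billion

Bank of England balance sheet:
  Assets:      Securities −£94B, Loans to banks +£64B
  Liabilities: Bank reserves +£11B, Government deposits −£41B
Commercial banking system:
  Assets:      Reserves at CB +£11B, Securities +£15B
  Liabilities: Checkable deposits −£38B, Borrowings from CB +£64B
Change in total bank assets = +£26 billion.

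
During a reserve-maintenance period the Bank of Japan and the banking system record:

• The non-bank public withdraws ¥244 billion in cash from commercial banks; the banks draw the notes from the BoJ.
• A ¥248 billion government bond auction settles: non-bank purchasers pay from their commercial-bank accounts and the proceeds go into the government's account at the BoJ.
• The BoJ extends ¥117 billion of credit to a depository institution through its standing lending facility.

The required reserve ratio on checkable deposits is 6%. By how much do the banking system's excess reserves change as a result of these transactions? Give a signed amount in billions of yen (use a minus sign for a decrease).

Currency withdrawal ¥244 billion: reserves −¥244B, deposits −¥244B.
Government account inflow ¥248 billion: reserves −¥248B, deposits −¥248B.
Discount-window loan ¥117 billion: reserves +¥117B, deposits 0.
Totals: Δreserves = −¥375B, Δdeposits = −¥492B.
Δrequired reserves = 6% × −¥492B = −¥29.52B.
Δexcess reserves = Δreserves − Δrequired = −¥375B − (−¥29.52B) = -¥345.48 billion.

-¥345.48 billion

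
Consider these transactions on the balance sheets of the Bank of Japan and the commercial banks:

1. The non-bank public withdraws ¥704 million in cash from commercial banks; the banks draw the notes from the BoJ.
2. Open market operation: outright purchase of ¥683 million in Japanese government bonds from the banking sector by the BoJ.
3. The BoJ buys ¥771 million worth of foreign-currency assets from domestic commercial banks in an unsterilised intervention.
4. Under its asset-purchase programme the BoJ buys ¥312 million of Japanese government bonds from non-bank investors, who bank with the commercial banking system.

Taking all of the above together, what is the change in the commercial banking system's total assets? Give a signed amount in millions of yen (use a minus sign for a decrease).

-¥392 million

Currency withdrawal ¥704 million: bank balance sheets shrink → −¥704M.
OMO purchase (from banks) ¥683 million: just an asset swap on bank balance sheets → 0.
FX purchase ¥771 million: just an asset swap on bank balance sheets → 0.
Asset purchase (from non-banks) ¥312 million: bank balance sheets expand → +¥312M.
Net: −704 + 0 + 0 + 312 = -¥392 million.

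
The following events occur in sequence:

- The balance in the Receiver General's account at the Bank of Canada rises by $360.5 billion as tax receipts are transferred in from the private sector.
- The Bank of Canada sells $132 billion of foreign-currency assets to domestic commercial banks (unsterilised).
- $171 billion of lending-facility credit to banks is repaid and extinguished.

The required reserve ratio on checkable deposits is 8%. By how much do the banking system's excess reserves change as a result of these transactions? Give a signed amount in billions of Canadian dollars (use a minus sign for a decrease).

Government account inflow $360.5 billion: reserves −$360.5B, deposits −$360.5B.
FX sale $132 billion: reserves −$132B, deposits 0.
Discount-window repayment $171 billion: reserves −$171B, deposits 0.
Totals: Δreserves = −$663.5B, Δdeposits = −$360.5B.
Δrequired reserves = 8% × −$360.5B = −$28.84B.
Δexcess reserves = Δreserves − Δrequired = −$663.5B − (−$28.84B) = -$634.66 billion.

-$634.66 billion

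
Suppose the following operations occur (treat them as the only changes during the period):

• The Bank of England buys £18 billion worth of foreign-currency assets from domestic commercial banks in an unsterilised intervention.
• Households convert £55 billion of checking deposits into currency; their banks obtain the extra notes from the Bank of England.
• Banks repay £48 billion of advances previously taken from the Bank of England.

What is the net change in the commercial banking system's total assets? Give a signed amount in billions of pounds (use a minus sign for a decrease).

FX purchase £18 billion: just an asset swap on bank balance sheets → 0.
Currency withdrawal £55 billion: bank balance sheets shrink → −£55B.
Discount-window repayment £48 billion: bank balance sheets shrink → −£48B.
Net: 0 − 55 − 48 = -£103 billion.

-£103 billion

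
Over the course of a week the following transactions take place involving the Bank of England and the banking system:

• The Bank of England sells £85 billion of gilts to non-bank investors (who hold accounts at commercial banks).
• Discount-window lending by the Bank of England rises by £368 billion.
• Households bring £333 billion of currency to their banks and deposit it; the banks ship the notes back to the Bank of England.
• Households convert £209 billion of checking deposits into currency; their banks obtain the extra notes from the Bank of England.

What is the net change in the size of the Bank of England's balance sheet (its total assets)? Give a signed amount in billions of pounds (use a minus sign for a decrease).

+£283 billion

Bank of England balance sheet:
  Assets:      Securities −£85B, Loans to banks +£368B
  Liabilities: Bank reserves +£407B, Currency in circulation −£124B
Commercial banking system:
  Assets:      Reserves at CB +£407B
  Liabilities: Checkable deposits +£39B, Borrowings from CB +£368B
Change in total Bank of England assets = +£283 billion.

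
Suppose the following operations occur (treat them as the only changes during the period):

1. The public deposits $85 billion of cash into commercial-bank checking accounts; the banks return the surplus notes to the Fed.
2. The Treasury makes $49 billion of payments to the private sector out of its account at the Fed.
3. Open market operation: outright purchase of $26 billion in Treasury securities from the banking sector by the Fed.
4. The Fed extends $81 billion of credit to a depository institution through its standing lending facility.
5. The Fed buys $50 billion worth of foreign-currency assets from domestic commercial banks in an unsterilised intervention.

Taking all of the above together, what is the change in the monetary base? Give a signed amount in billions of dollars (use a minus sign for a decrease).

Currency deposit $85 billion: just a shift between currency and reserves — both are base money → 0.
Government spending $49 billion: a non-base liability converts back to reserves → +$49B.
OMO purchase (from banks) $26 billion: Fed balance sheet expands → +$26B.
Discount-window loan $81 billion: Fed balance sheet expands → +$81B.
FX purchase $50 billion: Fed balance sheet expands → +$50B.
Net: 0 + 49 + 26 + 81 + 50 = +$206 billion.

+$206 billion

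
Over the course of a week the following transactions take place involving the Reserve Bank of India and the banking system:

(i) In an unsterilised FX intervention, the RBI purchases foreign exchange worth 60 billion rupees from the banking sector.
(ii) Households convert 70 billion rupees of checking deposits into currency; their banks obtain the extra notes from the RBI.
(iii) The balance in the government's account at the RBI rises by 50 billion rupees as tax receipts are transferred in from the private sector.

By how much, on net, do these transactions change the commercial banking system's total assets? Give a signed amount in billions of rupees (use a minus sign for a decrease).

-120 billion

FX purchase 60 billion rupees: just an asset swap on bank balance sheets → 0.
Currency withdrawal 70 billion rupees: bank balance sheets shrink → −70B.
Government account inflow 50 billion rupees: bank balance sheets shrink → −50B.
Net: 0 − 70 − 50 = -120 billion.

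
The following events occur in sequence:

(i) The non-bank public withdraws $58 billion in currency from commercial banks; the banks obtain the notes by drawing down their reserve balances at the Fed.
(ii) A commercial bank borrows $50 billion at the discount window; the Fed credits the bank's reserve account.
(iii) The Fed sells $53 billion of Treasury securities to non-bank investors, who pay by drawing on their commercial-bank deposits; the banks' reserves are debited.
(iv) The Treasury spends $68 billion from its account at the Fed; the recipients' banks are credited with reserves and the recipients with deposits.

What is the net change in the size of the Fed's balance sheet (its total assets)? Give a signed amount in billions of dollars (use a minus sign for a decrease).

-$3 billion

Currency withdrawal $58 billion: only the composition of liabilities changes → 0.
Discount-window loan $50 billion: a Fed asset is acquired → +$50B.
Asset sale (to non-banks) $53 billion: a Fed asset is shed → −$53B.
Government spending $68 billion: only the composition of liabilities changes → 0.
Net: 0 + 50 − 53 + 0 = -$3 billion.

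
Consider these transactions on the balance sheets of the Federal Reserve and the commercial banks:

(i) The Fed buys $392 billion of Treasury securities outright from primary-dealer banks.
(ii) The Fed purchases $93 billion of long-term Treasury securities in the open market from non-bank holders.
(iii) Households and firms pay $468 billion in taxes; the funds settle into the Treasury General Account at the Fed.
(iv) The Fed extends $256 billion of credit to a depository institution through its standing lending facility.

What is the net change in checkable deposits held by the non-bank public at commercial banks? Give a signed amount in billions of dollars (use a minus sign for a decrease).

-$375 billion

OMO purchase (from banks) $392 billion: the counterparty is a bank, so public deposits are unchanged → 0.
Asset purchase (from non-banks) $93 billion: non-bank counterparties' bank balances rise → +$93B.
Government account inflow $468 billion: non-bank counterparties' bank balances fall → −$468B.
Discount-window loan $256 billion: the counterparty is a bank, so public deposits are unchanged → 0.
Net: 0 + 93 − 468 + 0 = -$375 billion.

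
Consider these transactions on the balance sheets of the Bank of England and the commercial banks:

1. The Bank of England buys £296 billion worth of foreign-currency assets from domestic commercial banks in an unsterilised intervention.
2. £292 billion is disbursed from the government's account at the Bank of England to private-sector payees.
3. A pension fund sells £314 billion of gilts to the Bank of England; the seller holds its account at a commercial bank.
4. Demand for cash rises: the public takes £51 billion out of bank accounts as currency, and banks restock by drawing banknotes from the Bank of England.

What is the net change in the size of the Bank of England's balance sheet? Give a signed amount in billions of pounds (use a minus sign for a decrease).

+£610 billion

FX purchase £296 billion: a Bank of England asset is acquired → +£296B.
Government spending £292 billion: only the composition of liabilities changes → 0.
Asset purchase (from non-banks) £314 billion: a Bank of England asset is acquired → +£314B.
Currency withdrawal £51 billion: only the composition of liabilities changes → 0.
Net: 296 + 0 + 314 + 0 = +£610 billion.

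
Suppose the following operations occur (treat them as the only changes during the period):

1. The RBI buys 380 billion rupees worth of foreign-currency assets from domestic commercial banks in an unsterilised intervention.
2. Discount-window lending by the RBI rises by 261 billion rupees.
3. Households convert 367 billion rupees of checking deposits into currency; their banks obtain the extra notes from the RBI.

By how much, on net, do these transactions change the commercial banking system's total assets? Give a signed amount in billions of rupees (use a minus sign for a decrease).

RBI balance sheet:
  Assets:      Loans to banks +261B, Foreign assets +380B
  Liabilities: Bank reserves +274B, Currency in circulation +367B
Commercial banking system:
  Assets:      Reserves at CB +274B, Foreign assets −380B
  Liabilities: Checkable deposits −367B, Borrowings from CB +261B
Change in total bank assets = -106 billion.

-106 billion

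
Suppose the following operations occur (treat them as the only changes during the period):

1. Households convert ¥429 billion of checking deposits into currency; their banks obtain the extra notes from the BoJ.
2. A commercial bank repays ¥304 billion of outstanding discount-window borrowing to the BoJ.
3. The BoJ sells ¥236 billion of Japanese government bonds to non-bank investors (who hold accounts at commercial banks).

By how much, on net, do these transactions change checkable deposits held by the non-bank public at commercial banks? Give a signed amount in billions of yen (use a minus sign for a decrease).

BoJ balance sheet:
  Assets:      Securities −¥236B, Loans to banks −¥304B
  Liabilities: Bank reserves −¥969B, Currency in circulation +¥429B
Commercial banking system:
  Assets:      Reserves at CB −¥969B
  Liabilities: Checkable deposits −¥665B, Borrowings from CB −¥304B
So the change in checkable deposits held by the non-bank public at commercial banks is -¥665 billion.

-¥665 billion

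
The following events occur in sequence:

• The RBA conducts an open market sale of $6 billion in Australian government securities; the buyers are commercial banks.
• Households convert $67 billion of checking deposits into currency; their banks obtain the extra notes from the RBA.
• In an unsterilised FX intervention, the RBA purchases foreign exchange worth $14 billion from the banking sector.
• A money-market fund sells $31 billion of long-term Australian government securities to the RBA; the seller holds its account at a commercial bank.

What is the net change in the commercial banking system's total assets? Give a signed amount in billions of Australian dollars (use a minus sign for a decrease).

-$36 billion

OMO sale (to banks) $6 billion: just an asset swap on bank balance sheets → 0.
Currency withdrawal $67 billion: bank balance sheets shrink → −$67B.
FX purchase $14 billion: just an asset swap on bank balance sheets → 0.
Asset purchase (from non-banks) $31 billion: bank balance sheets expand → +$31B.
Net: 0 − 67 + 0 + 31 = -$36 billion.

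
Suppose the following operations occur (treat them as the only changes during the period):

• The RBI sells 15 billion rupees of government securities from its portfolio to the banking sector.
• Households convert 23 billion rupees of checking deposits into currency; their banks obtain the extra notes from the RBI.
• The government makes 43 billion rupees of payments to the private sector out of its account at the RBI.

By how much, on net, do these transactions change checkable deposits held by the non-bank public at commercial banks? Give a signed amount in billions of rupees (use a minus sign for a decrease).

OMO sale (to banks) 15 billion rupees: the counterparty is a bank, so public deposits are unchanged → 0.
Currency withdrawal 23 billion rupees: non-bank counterparties' bank balances fall → −23B.
Government spending 43 billion rupees: non-bank counterparties' bank balances rise → +43B.
Net: 0 − 23 + 43 = +20 billion.

+20 billion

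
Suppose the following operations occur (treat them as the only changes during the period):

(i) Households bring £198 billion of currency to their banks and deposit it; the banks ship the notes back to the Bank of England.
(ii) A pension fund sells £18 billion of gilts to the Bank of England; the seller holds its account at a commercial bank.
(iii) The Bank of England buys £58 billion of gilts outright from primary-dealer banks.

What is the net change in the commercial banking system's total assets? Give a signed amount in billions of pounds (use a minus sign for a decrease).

Bank of England balance sheet:
  Assets:      Securities +£76B
  Liabilities: Bank reserves +£274B, Currency in circulation −£198B
Commercial banking system:
  Assets:      Reserves at CB +£274B, Securities −£58B
  Liabilities: Checkable deposits +£216B
Change in total bank assets = +£216 billion.

+£216 billion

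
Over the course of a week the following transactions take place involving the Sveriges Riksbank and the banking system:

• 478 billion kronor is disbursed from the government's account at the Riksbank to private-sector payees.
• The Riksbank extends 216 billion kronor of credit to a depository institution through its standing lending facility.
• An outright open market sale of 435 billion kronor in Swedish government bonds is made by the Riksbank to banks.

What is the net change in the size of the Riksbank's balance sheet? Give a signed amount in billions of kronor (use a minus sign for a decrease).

-219 billion

Government spending 478 billion kronor: only the composition of liabilities changes → 0.
Discount-window loan 216 billion kronor: a Riksbank asset is acquired → +216B.
OMO sale (to banks) 435 billion kronor: a Riksbank asset is shed → −435B.
Net: 0 + 216 − 435 = -219 billion.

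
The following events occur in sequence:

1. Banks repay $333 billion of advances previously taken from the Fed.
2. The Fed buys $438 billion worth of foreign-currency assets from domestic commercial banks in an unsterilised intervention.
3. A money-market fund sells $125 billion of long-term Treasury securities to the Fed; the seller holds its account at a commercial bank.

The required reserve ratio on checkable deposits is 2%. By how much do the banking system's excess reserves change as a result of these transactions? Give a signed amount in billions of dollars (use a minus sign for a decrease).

Discount-window repayment $333 billion: reserves −$333B, deposits 0.
FX purchase $438 billion: reserves +$438B, deposits 0.
Asset purchase (from non-banks) $125 billion: reserves +$125B, deposits +$125B.
Totals: Δreserves = +$230B, Δdeposits = +$125B.
Δrequired reserves = 2% × +$125B = +$2.5B.
Δexcess reserves = Δreserves − Δrequired = +$230B − (+$2.5B) = +$227.5 billion.

+$227.5 billion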